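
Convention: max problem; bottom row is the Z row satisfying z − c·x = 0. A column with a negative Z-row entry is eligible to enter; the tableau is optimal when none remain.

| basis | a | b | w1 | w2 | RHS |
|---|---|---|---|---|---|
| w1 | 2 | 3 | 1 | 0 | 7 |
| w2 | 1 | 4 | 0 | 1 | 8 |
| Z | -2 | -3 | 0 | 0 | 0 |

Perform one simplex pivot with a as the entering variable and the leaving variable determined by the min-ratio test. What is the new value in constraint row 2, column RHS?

Ratio test on column a — row 1: 7/2 = 7/2; row 2: 8/1 = 8. Minimum is 7/2 at row 1 (w1 leaves); pivot element 2.
Divide row 1 by 2; eliminate column a from the other rows.
Row 2 update in column RHS: 8 − 1·(7/2) = 9/2.

9/2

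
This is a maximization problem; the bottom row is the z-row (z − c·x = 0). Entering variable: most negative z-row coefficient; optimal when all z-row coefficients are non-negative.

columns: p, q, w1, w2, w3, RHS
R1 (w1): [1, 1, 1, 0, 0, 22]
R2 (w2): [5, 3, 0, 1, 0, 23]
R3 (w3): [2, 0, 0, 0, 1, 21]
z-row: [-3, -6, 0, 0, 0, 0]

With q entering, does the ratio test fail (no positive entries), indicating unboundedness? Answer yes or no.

Column q has positive entries in row(s) 1, 2, so the ratio test bounds it — not unbounded.

no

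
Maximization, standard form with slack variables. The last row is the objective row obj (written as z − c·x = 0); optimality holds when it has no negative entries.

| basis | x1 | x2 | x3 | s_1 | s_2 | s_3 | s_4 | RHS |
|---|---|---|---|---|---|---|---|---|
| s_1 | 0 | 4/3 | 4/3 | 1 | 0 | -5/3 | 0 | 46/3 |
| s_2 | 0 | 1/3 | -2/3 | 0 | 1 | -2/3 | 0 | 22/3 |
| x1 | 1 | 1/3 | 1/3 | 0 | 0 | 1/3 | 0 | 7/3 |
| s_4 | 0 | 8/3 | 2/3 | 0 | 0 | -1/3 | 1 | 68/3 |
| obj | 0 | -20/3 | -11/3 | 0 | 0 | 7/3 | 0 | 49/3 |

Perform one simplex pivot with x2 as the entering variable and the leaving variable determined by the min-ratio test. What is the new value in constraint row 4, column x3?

Ratio test on column x2 — row 1: (46/3)/(4/3) = 23/2; row 2: (22/3)/(1/3) = 22; row 3: (7/3)/(1/3) = 7; row 4: (68/3)/(8/3) = 17/2. Minimum is 7 at row 3 (x1 leaves); pivot element 1/3.
Divide row 3 by 1/3; eliminate column x2 from the other rows.
Row 4 update in column x3: 2/3 − (8/3)·1 = -2.

-2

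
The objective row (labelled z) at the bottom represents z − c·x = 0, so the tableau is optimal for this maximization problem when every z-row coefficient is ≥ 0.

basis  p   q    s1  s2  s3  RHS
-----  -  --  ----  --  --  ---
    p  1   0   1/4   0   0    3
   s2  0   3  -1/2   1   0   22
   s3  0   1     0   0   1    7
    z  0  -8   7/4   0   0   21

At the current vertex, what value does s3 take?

7

s3 is basic (row 3); its value is the RHS of that row, 7.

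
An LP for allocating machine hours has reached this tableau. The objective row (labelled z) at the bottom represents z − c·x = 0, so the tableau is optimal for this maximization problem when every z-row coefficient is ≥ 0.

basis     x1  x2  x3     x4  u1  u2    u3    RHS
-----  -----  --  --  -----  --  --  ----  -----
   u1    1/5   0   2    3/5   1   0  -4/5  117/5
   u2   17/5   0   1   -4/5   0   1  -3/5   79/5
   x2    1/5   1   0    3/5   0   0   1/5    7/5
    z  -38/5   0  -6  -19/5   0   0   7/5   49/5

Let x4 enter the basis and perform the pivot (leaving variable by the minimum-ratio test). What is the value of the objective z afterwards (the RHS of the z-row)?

Ratio test on column x4 — row 1: (117/5)/(3/5) = 39; row 2: entry -4/5 ≤ 0; row 3: (7/5)/(3/5) = 7/3. Minimum is 7/3 at row 3 (x2 leaves); pivot element 3/5.
Pivot on row 3; the z-row RHS becomes 49/5 − (-19/5)·(7/3) = 56/3.

56/3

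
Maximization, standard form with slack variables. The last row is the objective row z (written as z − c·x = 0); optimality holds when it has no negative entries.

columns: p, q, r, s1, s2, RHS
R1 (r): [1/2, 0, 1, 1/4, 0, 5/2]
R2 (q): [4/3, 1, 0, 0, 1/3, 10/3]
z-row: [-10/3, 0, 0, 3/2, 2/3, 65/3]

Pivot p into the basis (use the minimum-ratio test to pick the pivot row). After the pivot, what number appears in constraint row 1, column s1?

Ratio test on column p — row 1: (5/2)/(1/2) = 5; row 2: (10/3)/(4/3) = 5/2. Minimum is 5/2 at row 2 (q leaves); pivot element 4/3.
Divide row 2 by 4/3; eliminate column p from the other rows.
Row 1 update in column s1: 1/4 − (1/2)·0 = 1/4.

1/4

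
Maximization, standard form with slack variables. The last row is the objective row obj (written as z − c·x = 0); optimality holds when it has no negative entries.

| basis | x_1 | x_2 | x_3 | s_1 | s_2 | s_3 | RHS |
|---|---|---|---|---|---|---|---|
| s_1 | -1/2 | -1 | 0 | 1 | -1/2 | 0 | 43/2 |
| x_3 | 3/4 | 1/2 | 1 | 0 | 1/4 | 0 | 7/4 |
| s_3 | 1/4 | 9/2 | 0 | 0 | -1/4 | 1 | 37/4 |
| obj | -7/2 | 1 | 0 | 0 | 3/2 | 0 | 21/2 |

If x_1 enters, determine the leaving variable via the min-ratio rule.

Column x_1 entries and ratios — s_1: -1/2 ≤ 0, skip; x_3: (7/4)/(3/4) = 7/3; s_3: (37/4)/(1/4) = 37.
Smallest ratio is 7/3 in the row of x_3, so x_3 leaves.

x_3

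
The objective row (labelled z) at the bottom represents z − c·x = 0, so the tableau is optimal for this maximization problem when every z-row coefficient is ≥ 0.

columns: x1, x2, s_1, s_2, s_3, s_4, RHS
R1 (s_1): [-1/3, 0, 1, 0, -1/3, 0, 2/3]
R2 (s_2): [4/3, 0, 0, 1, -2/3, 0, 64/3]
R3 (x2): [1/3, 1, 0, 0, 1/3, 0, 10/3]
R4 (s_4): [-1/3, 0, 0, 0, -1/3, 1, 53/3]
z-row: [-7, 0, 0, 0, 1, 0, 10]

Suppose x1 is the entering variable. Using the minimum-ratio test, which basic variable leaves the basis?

x2

Column x1 entries and ratios — s_1: -1/3 ≤ 0, skip; s_2: (64/3)/(4/3) = 16; x2: (10/3)/(1/3) = 10; s_4: -1/3 ≤ 0, skip.
Smallest ratio is 10 in the row of x2, so x2 leaves.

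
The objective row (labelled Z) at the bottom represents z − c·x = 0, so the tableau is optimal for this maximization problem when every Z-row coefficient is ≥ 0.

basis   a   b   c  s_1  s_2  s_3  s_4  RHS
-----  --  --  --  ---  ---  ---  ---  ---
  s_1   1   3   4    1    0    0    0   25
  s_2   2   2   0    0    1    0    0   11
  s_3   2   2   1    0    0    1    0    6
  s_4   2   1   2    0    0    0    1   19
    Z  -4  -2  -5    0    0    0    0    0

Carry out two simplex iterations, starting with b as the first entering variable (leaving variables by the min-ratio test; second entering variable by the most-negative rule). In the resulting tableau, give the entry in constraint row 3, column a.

Ratio test on column b — row 1: 25/3 = 25/3; row 2: 11/2 = 11/2; row 3: 6/2 = 3; row 4: 19/1 = 19. Minimum is 3 at row 3 (s_3 leaves); pivot element 2.
Divide row 3 by 2; eliminate column b from the other rows.
Second iteration: most negative Z-row entry is -4 in column c, so c enters.
Ratio test on column c — row 1: 16/(5/2) = 32/5; row 2: entry -1 ≤ 0; row 3: 3/(1/2) = 6; row 4: 16/(3/2) = 32/3. Minimum is 6 at row 3 (b leaves); pivot element 1/2.
Divide row 3 by 1/2; eliminate column c from the other rows.
After both pivots, the entry at constraint row 3, column a is 2.

2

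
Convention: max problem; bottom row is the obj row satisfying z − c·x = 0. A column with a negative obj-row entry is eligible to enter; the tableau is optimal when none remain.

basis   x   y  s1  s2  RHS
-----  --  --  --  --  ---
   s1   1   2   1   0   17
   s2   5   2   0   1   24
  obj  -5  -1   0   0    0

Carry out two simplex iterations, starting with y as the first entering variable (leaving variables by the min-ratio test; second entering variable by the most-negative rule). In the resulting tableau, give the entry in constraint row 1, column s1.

Ratio test on column y — row 1: 17/2 = 17/2; row 2: 24/2 = 12. Minimum is 17/2 at row 1 (s1 leaves); pivot element 2.
Divide row 1 by 2; eliminate column y from the other rows.
Second iteration: most negative obj-row entry is -9/2 in column x, so x enters.
Ratio test on column x — row 1: (17/2)/(1/2) = 17; row 2: 7/4 = 7/4. Minimum is 7/4 at row 2 (s2 leaves); pivot element 4.
Divide row 2 by 4; eliminate column x from the other rows.
After both pivots, the entry at constraint row 1, column s1 is 5/8.

5/8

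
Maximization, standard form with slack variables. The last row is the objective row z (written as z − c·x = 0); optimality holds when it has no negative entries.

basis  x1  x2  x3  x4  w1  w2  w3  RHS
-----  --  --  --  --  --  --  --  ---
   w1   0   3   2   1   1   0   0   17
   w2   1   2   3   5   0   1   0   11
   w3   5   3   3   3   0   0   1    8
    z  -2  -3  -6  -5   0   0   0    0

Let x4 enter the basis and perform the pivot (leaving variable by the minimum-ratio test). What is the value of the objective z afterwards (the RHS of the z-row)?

11

Ratio test on column x4 — row 1: 17/1 = 17; row 2: 11/5 = 11/5; row 3: 8/3 = 8/3. Minimum is 11/5 at row 2 (w2 leaves); pivot element 5.
Pivot on row 2; the z-row RHS becomes 0 − (-5)·(11/5) = 11.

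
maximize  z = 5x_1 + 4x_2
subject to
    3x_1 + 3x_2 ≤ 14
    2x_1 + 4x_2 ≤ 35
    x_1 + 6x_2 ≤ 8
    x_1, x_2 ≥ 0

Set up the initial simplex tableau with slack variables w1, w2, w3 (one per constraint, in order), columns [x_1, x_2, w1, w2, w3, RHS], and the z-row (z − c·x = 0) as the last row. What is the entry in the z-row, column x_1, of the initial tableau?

-5

The z-row carries the negated objective coefficients: the x_1 entry is -5.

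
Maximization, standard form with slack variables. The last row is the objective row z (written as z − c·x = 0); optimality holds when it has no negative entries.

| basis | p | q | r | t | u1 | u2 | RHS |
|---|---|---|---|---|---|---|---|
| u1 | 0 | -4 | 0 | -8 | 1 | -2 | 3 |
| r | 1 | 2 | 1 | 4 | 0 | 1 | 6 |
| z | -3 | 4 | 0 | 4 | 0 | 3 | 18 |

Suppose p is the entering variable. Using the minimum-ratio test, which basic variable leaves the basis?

Column p entries and ratios — u1: 0 ≤ 0, skip; r: 6/1 = 6.
Smallest ratio is 6 in the row of r, so r leaves.

r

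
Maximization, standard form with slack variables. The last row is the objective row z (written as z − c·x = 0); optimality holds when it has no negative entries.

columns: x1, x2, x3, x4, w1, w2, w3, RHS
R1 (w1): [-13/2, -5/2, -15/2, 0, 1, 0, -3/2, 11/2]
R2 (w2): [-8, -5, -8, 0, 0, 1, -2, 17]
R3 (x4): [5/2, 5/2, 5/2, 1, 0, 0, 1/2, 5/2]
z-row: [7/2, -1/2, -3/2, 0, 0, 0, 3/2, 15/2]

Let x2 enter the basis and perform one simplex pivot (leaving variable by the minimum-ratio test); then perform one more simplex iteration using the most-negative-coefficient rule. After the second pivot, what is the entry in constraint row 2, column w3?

-2/5

Ratio test on column x2 — row 1: entry -5/2 ≤ 0; row 2: entry -5 ≤ 0; row 3: (5/2)/(5/2) = 1. Minimum is 1 at row 3 (x4 leaves); pivot element 5/2.
Divide row 3 by 5/2; eliminate column x2 from the other rows.
Second iteration: most negative z-row entry is -1 in column x3, so x3 enters.
Ratio test on column x3 — row 1: entry -5 ≤ 0; row 2: entry -3 ≤ 0; row 3: 1/1 = 1. Minimum is 1 at row 3 (x2 leaves); pivot element 1.
Divide row 3 by 1; eliminate column x3 from the other rows.
After both pivots, the entry at constraint row 2, column w3 is -2/5.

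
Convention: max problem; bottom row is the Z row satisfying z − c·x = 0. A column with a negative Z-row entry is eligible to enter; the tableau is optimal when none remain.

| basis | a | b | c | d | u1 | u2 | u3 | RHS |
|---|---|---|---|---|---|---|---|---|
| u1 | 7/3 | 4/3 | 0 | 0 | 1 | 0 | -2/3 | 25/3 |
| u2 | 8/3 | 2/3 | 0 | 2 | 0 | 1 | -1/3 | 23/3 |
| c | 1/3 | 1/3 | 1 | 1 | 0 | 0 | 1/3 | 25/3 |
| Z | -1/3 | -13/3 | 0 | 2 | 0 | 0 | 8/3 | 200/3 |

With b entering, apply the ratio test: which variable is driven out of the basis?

Column b entries and ratios — u1: (25/3)/(4/3) = 25/4; u2: (23/3)/(2/3) = 23/2; c: (25/3)/(1/3) = 25.
Smallest ratio is 25/4 in the row of u1, so u1 leaves.

u1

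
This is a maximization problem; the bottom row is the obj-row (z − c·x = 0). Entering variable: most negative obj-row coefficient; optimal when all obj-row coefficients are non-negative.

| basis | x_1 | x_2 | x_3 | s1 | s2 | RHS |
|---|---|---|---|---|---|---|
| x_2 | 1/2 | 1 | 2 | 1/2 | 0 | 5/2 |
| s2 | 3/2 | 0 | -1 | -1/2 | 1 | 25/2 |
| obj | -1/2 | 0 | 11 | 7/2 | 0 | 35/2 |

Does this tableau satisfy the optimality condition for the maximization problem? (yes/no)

The obj-row has a negative entry -1/2 in column x_1, so it is not optimal.

no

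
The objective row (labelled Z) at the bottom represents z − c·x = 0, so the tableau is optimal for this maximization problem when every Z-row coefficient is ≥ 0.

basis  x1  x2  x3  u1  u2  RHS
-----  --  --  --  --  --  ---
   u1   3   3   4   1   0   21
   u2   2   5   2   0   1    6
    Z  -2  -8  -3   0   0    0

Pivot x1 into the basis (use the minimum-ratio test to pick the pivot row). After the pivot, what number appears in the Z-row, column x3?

Ratio test on column x1 — row 1: 21/3 = 7; row 2: 6/2 = 3. Minimum is 3 at row 2 (u2 leaves); pivot element 2.
Divide row 2 by 2; eliminate column x1 from the other rows.
Z-row update in column x3: -3 − (-2)·1 = -1.

-1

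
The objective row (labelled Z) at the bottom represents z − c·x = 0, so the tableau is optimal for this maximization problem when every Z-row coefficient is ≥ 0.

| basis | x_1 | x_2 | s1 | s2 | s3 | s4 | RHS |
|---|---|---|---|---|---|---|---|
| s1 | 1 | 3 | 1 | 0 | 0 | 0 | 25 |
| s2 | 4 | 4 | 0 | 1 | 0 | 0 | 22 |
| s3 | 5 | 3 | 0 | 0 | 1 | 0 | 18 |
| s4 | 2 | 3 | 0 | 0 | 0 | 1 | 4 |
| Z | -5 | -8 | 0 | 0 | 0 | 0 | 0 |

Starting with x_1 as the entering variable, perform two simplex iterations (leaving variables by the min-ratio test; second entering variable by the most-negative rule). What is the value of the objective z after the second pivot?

Ratio test on column x_1 — row 1: 25/1 = 25; row 2: 22/4 = 11/2; row 3: 18/5 = 18/5; row 4: 4/2 = 2. Minimum is 2 at row 4 (s4 leaves); pivot element 2.
Pivot on row 4; the Z-row RHS becomes 0 − (-5)·2 = 10.
Next entering variable (most negative Z-row entry -1/2): x_2.
Ratio test on column x_2 — row 1: 23/(3/2) = 46/3; row 2: entry -2 ≤ 0; row 3: entry -9/2 ≤ 0; row 4: 2/(3/2) = 4/3. Minimum is 4/3 at row 4 (x_1 leaves); pivot element 3/2.
After the second pivot the Z-row RHS is 10 − (-1/2)·(4/3) = 32/3.

32/3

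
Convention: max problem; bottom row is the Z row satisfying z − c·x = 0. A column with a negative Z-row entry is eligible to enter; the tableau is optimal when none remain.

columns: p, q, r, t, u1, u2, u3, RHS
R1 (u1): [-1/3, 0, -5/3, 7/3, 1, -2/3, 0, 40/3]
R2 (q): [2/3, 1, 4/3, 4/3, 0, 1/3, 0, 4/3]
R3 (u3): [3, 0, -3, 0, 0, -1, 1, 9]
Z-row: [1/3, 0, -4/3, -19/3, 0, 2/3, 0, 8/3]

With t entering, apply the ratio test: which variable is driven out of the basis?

q

Column t entries and ratios — u1: (40/3)/(7/3) = 40/7; q: (4/3)/(4/3) = 1; u3: 0 ≤ 0, skip.
Smallest ratio is 1 in the row of q, so q leaves.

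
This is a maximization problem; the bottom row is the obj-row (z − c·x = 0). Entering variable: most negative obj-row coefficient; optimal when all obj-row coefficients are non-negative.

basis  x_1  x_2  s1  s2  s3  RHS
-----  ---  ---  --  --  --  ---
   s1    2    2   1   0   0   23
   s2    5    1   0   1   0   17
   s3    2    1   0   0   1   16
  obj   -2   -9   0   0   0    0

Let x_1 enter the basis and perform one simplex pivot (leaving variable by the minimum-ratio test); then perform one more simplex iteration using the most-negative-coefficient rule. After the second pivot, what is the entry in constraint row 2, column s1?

-1/8

Ratio test on column x_1 — row 1: 23/2 = 23/2; row 2: 17/5 = 17/5; row 3: 16/2 = 8. Minimum is 17/5 at row 2 (s2 leaves); pivot element 5.
Divide row 2 by 5; eliminate column x_1 from the other rows.
Second iteration: most negative obj-row entry is -43/5 in column x_2, so x_2 enters.
Ratio test on column x_2 — row 1: (81/5)/(8/5) = 81/8; row 2: (17/5)/(1/5) = 17; row 3: (46/5)/(3/5) = 46/3. Minimum is 81/8 at row 1 (s1 leaves); pivot element 8/5.
Divide row 1 by 8/5; eliminate column x_2 from the other rows.
After both pivots, the entry at constraint row 2, column s1 is -1/8.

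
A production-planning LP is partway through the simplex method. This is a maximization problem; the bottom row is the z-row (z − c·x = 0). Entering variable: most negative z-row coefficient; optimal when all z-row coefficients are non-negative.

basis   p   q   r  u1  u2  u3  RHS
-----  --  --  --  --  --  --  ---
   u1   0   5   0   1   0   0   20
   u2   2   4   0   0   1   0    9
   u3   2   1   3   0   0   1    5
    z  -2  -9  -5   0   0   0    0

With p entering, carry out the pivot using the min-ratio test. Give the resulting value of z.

5

Ratio test on column p — row 1: entry 0 ≤ 0; row 2: 9/2 = 9/2; row 3: 5/2 = 5/2. Minimum is 5/2 at row 3 (u3 leaves); pivot element 2.
Pivot on row 3; the z-row RHS becomes 0 − (-2)·(5/2) = 5.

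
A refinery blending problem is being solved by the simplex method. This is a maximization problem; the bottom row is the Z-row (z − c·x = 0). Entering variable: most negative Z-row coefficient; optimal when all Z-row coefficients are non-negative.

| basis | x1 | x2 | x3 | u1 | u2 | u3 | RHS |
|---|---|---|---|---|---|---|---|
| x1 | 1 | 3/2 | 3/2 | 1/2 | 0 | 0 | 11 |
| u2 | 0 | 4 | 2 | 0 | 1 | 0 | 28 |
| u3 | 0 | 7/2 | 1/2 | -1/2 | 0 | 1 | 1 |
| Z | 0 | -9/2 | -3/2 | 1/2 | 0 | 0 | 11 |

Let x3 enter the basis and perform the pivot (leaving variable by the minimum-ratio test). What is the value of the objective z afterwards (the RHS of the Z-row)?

Ratio test on column x3 — row 1: 11/(3/2) = 22/3; row 2: 28/2 = 14; row 3: 1/(1/2) = 2. Minimum is 2 at row 3 (u3 leaves); pivot element 1/2.
Pivot on row 3; the Z-row RHS becomes 11 − (-3/2)·2 = 14.

14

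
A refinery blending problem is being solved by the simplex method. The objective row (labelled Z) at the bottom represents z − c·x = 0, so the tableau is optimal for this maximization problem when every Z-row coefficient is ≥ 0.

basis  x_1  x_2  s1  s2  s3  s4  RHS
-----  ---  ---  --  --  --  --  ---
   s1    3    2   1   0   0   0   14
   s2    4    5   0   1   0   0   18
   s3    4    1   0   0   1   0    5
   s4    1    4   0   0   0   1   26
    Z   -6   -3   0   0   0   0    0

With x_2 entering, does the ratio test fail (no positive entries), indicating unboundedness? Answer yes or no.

Column x_2 has positive entries in row(s) 1, 2, 3, 4, so the ratio test bounds it — not unbounded.

no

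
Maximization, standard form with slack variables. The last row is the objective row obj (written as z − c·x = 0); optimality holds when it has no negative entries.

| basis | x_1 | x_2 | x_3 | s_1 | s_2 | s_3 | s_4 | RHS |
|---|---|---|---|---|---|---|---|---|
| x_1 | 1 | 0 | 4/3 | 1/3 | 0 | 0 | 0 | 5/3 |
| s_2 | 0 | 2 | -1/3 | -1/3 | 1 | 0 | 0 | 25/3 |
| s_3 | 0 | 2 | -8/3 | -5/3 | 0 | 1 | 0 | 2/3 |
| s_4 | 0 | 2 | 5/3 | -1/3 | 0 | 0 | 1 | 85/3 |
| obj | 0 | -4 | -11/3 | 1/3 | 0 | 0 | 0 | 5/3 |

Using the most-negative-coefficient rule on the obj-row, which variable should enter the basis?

Negative obj-row entries: x_2: -4, x_3: -11/3.
The most negative is -4 in column x_2, so x_2 enters.

x_2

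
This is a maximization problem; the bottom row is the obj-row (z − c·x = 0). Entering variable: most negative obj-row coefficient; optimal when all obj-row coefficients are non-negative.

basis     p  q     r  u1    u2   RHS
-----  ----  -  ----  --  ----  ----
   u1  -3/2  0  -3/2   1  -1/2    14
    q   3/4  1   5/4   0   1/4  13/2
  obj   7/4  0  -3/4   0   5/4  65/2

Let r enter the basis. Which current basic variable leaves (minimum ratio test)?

Column r entries and ratios — u1: -3/2 ≤ 0, skip; q: (13/2)/(5/4) = 26/5.
Smallest ratio is 26/5 in the row of q, so q leaves.

q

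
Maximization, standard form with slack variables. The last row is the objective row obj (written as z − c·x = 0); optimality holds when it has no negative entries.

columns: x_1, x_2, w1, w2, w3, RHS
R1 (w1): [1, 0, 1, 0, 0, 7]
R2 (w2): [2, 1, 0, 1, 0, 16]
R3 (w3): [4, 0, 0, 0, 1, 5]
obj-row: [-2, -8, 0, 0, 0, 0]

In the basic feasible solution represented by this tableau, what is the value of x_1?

x_1 is not in the basis, so in the current basic feasible solution x_1 = 0.

0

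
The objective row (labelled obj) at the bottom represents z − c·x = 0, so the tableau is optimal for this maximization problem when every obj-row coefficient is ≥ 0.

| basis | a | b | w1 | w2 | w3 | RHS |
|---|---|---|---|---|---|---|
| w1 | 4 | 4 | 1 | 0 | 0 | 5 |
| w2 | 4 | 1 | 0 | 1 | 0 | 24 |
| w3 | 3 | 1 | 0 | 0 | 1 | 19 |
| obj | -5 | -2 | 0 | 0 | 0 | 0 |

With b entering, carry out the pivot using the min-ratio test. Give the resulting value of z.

Ratio test on column b — row 1: 5/4 = 5/4; row 2: 24/1 = 24; row 3: 19/1 = 19. Minimum is 5/4 at row 1 (w1 leaves); pivot element 4.
Pivot on row 1; the obj-row RHS becomes 0 − (-2)·(5/4) = 5/2.

5/2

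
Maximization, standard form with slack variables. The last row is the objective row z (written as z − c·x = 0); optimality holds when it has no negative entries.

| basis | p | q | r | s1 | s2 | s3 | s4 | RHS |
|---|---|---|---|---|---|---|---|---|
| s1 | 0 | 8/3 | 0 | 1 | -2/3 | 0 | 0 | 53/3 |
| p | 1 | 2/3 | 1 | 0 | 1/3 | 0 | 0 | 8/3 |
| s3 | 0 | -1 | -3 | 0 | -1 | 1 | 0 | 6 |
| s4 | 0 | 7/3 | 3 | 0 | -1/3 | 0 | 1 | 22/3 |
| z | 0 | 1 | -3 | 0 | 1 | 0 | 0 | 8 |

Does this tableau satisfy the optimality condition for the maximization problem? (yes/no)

no

The z-row has a negative entry -3 in column r, so it is not optimal.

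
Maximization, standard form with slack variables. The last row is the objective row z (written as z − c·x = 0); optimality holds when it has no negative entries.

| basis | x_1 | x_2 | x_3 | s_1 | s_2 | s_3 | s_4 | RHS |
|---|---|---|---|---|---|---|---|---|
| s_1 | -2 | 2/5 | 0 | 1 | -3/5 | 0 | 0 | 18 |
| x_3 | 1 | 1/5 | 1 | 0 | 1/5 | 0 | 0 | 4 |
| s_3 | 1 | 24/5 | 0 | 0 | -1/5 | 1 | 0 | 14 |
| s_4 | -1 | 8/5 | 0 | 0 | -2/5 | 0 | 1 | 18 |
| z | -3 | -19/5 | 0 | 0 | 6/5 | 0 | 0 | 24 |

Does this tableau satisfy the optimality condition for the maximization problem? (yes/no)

no

The z-row has a negative entry -19/5 in column x_2, so it is not optimal.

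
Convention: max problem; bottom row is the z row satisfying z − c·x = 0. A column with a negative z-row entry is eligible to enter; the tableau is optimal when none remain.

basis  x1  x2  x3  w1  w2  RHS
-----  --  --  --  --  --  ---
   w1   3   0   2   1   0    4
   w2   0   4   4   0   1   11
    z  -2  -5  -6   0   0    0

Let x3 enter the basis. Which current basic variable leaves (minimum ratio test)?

Column x3 entries and ratios — w1: 4/2 = 2; w2: 11/4 = 11/4.
Smallest ratio is 2 in the row of w1, so w1 leaves.

w1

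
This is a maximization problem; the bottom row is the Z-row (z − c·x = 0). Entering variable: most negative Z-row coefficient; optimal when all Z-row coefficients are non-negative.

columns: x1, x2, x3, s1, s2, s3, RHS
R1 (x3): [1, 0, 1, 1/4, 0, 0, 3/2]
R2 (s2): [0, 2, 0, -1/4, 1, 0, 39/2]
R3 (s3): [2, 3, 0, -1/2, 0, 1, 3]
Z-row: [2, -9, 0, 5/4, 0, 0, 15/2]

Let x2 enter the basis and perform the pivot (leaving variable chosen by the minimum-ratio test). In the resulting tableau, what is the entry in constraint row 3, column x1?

2/3

Ratio test on column x2 — row 1: entry 0 ≤ 0; row 2: (39/2)/2 = 39/4; row 3: 3/3 = 1. Minimum is 1 at row 3 (s3 leaves); pivot element 3.
Divide row 3 by 3; eliminate column x2 from the other rows.
In the new row 3, the x1 entry is the old entry divided by the pivot: 2/3 = 2/3.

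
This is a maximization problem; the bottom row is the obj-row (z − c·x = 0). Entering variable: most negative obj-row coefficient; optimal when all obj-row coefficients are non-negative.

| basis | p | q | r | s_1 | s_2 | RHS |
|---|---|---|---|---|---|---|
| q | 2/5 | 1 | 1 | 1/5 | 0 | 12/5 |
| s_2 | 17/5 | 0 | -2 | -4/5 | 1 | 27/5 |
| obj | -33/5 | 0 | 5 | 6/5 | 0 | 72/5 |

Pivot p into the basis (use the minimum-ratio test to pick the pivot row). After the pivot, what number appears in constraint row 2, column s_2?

5/17

Ratio test on column p — row 1: (12/5)/(2/5) = 6; row 2: (27/5)/(17/5) = 27/17. Minimum is 27/17 at row 2 (s_2 leaves); pivot element 17/5.
Divide row 2 by 17/5; eliminate column p from the other rows.
In the new row 2, the s_2 entry is the old entry divided by the pivot: 1/(17/5) = 5/17.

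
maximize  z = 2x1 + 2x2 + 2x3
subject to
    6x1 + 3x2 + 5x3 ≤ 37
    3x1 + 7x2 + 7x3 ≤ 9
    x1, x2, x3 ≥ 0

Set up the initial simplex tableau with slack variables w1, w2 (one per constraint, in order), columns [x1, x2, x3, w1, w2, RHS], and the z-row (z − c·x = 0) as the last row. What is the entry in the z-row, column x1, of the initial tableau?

The z-row carries the negated objective coefficients: the x1 entry is -2.

-2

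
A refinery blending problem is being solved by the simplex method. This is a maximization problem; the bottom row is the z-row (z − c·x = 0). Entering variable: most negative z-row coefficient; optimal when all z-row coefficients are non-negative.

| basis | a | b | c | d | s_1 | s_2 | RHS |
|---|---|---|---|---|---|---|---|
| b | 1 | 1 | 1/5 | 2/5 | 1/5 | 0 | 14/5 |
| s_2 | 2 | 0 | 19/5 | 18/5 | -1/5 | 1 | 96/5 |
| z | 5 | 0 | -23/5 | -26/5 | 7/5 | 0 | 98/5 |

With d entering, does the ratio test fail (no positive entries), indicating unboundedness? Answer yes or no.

Column d has positive entries in row(s) 1, 2, so the ratio test bounds it — not unbounded.

no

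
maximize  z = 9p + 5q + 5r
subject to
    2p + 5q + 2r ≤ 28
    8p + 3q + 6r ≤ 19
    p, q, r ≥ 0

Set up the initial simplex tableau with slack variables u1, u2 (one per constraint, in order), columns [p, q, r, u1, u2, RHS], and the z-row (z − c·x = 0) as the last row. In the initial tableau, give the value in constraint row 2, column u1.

0

Slack u1 belongs to constraint 1; its column is the unit vector e_1, so the entry in row 2 is 0.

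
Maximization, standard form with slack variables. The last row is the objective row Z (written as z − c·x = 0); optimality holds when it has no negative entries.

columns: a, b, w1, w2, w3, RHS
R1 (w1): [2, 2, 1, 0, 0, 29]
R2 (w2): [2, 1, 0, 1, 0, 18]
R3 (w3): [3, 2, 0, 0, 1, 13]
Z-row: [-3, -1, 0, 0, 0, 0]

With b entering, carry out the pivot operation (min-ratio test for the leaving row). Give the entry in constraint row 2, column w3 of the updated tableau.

Ratio test on column b — row 1: 29/2 = 29/2; row 2: 18/1 = 18; row 3: 13/2 = 13/2. Minimum is 13/2 at row 3 (w3 leaves); pivot element 2.
Divide row 3 by 2; eliminate column b from the other rows.
Row 2 update in column w3: 0 − 1·(1/2) = -1/2.

-1/2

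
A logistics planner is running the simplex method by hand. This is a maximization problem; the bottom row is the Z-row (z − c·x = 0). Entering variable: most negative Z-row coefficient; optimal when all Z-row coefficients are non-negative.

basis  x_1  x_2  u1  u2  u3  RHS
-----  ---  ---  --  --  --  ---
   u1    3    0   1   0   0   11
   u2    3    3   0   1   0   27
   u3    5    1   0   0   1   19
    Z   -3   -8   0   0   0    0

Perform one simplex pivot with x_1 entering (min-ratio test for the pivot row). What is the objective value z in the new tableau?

Ratio test on column x_1 — row 1: 11/3 = 11/3; row 2: 27/3 = 9; row 3: 19/5 = 19/5. Minimum is 11/3 at row 1 (u1 leaves); pivot element 3.
Pivot on row 1; the Z-row RHS becomes 0 − (-3)·(11/3) = 11.

11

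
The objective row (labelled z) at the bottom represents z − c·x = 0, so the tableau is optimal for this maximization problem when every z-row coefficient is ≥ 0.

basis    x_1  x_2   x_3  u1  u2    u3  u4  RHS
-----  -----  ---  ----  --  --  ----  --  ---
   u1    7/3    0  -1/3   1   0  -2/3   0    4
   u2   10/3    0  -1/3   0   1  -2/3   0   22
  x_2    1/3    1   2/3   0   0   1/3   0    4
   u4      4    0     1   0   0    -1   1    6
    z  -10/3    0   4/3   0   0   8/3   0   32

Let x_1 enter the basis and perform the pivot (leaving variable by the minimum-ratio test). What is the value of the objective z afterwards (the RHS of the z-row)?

Ratio test on column x_1 — row 1: 4/(7/3) = 12/7; row 2: 22/(10/3) = 33/5; row 3: 4/(1/3) = 12; row 4: 6/4 = 3/2. Minimum is 3/2 at row 4 (u4 leaves); pivot element 4.
Pivot on row 4; the z-row RHS becomes 32 − (-10/3)·(3/2) = 37.

37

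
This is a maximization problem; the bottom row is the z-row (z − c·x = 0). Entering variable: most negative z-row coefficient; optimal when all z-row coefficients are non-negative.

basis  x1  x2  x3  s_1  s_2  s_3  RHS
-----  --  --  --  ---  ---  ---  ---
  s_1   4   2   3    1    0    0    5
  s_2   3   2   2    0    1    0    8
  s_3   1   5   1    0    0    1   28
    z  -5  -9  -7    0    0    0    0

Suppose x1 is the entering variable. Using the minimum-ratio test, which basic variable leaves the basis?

s_1

Column x1 entries and ratios — s_1: 5/4 = 5/4; s_2: 8/3 = 8/3; s_3: 28/1 = 28.
Smallest ratio is 5/4 in the row of s_1, so s_1 leaves.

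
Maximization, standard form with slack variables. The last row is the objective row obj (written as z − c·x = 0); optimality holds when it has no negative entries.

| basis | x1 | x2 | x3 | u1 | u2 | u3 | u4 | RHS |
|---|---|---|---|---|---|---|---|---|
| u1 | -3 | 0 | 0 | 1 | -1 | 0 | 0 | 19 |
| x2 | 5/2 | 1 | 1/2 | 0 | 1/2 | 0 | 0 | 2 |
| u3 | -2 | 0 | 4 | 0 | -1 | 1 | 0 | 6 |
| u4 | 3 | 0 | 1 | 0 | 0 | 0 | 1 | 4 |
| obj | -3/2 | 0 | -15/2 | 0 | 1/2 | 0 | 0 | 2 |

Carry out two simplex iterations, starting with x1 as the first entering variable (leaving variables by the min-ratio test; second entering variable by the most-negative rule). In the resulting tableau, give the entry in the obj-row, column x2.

Ratio test on column x1 — row 1: entry -3 ≤ 0; row 2: 2/(5/2) = 4/5; row 3: entry -2 ≤ 0; row 4: 4/3 = 4/3. Minimum is 4/5 at row 2 (x2 leaves); pivot element 5/2.
Divide row 2 by 5/2; eliminate column x1 from the other rows.
Second iteration: most negative obj-row entry is -36/5 in column x3, so x3 enters.
Ratio test on column x3 — row 1: (107/5)/(3/5) = 107/3; row 2: (4/5)/(1/5) = 4; row 3: (38/5)/(22/5) = 19/11; row 4: (8/5)/(2/5) = 4. Minimum is 19/11 at row 3 (u3 leaves); pivot element 22/5.
Divide row 3 by 22/5; eliminate column x3 from the other rows.
After both pivots, the entry at the obj-row, column x2 is 21/11.

21/11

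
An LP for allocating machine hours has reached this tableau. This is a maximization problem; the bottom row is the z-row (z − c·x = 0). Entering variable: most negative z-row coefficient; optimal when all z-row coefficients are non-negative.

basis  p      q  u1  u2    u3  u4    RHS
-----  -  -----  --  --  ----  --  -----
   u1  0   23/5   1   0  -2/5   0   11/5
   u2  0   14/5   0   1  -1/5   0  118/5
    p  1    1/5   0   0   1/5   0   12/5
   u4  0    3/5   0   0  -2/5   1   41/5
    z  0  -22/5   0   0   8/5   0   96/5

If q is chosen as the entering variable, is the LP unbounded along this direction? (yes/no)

no

Column q has positive entries in row(s) 1, 2, 3, 4, so the ratio test bounds it — not unbounded.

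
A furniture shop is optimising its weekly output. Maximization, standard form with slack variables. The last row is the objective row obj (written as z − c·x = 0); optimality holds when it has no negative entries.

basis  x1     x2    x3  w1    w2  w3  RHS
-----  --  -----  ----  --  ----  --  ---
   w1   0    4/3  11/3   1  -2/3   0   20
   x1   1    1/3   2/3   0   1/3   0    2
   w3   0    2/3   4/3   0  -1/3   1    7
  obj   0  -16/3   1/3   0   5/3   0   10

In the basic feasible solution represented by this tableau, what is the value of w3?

w3 is basic (row 3); its value is the RHS of that row, 7.

7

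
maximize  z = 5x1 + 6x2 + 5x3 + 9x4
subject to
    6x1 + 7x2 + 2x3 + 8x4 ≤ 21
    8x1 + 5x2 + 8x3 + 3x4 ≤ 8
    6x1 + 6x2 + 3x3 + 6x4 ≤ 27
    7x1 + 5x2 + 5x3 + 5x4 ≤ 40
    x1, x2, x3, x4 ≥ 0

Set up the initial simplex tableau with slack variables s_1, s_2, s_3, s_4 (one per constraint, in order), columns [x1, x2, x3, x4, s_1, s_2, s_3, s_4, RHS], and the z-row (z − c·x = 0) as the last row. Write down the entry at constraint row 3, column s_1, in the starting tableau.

Slack s_1 belongs to constraint 1; its column is the unit vector e_1, so the entry in row 3 is 0.

0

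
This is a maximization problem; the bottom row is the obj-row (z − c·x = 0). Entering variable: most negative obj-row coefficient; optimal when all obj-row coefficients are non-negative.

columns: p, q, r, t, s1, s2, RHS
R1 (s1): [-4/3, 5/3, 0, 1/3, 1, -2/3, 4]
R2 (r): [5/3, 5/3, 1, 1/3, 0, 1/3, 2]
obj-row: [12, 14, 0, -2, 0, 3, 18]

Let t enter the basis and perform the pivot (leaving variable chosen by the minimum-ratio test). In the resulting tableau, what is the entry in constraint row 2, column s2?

1

Ratio test on column t — row 1: 4/(1/3) = 12; row 2: 2/(1/3) = 6. Minimum is 6 at row 2 (r leaves); pivot element 1/3.
Divide row 2 by 1/3; eliminate column t from the other rows.
In the new row 2, the s2 entry is the old entry divided by the pivot: (1/3)/(1/3) = 1.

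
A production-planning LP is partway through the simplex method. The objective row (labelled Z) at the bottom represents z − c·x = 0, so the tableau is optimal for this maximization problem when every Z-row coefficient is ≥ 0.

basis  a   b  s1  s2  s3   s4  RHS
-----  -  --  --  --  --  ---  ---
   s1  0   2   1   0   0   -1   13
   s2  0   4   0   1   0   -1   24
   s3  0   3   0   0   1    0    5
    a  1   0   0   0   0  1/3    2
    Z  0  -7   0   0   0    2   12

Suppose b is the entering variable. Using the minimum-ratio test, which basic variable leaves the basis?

Column b entries and ratios — s1: 13/2 = 13/2; s2: 24/4 = 6; s3: 5/3 = 5/3; a: 0 ≤ 0, skip.
Smallest ratio is 5/3 in the row of s3, so s3 leaves.

s3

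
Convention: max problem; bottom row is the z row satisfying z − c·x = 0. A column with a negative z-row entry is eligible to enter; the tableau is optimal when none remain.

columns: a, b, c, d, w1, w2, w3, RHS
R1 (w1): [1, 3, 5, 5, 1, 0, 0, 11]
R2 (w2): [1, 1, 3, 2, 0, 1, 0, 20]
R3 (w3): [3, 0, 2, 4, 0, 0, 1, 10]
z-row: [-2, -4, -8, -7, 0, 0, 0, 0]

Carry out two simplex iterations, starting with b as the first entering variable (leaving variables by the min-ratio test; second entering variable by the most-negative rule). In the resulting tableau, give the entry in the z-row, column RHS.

88/5

Ratio test on column b — row 1: 11/3 = 11/3; row 2: 20/1 = 20; row 3: entry 0 ≤ 0. Minimum is 11/3 at row 1 (w1 leaves); pivot element 3.
Divide row 1 by 3; eliminate column b from the other rows.
Second iteration: most negative z-row entry is -4/3 in column c, so c enters.
Ratio test on column c — row 1: (11/3)/(5/3) = 11/5; row 2: (49/3)/(4/3) = 49/4; row 3: 10/2 = 5. Minimum is 11/5 at row 1 (b leaves); pivot element 5/3.
Divide row 1 by 5/3; eliminate column c from the other rows.
After both pivots, the entry at the z-row, column RHS is 88/5.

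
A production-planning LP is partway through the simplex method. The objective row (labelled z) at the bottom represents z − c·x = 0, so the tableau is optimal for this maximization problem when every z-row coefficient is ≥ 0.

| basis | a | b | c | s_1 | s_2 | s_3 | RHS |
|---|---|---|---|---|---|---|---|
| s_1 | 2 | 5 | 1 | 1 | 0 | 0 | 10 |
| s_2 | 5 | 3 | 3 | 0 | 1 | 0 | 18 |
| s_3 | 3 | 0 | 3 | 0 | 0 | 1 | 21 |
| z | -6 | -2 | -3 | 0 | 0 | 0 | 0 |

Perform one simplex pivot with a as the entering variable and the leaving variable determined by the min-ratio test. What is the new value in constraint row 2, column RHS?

Ratio test on column a — row 1: 10/2 = 5; row 2: 18/5 = 18/5; row 3: 21/3 = 7. Minimum is 18/5 at row 2 (s_2 leaves); pivot element 5.
Divide row 2 by 5; eliminate column a from the other rows.
In the new row 2, the RHS entry is the old entry divided by the pivot: 18/5 = 18/5.

18/5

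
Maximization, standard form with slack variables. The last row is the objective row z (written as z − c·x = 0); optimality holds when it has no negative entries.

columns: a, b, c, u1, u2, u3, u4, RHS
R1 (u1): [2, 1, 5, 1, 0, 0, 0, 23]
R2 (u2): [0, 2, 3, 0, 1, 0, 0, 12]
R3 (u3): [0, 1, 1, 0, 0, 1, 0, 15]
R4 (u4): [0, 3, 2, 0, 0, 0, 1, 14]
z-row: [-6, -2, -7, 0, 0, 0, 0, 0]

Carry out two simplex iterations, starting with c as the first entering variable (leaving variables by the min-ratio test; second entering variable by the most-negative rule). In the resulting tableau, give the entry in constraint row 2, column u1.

0

Ratio test on column c — row 1: 23/5 = 23/5; row 2: 12/3 = 4; row 3: 15/1 = 15; row 4: 14/2 = 7. Minimum is 4 at row 2 (u2 leaves); pivot element 3.
Divide row 2 by 3; eliminate column c from the other rows.
Second iteration: most negative z-row entry is -6 in column a, so a enters.
Ratio test on column a — row 1: 3/2 = 3/2; row 2: entry 0 ≤ 0; row 3: entry 0 ≤ 0; row 4: entry 0 ≤ 0. Minimum is 3/2 at row 1 (u1 leaves); pivot element 2.
Divide row 1 by 2; eliminate column a from the other rows.
After both pivots, the entry at constraint row 2, column u1 is 0.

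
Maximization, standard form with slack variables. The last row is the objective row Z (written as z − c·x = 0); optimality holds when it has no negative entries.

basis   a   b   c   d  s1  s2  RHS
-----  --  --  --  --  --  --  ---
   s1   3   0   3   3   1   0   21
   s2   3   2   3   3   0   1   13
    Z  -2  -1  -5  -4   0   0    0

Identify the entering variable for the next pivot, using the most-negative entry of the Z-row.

Negative Z-row entries: a: -2, b: -1, c: -5, d: -4.
The most negative is -5 in column c, so c enters.

c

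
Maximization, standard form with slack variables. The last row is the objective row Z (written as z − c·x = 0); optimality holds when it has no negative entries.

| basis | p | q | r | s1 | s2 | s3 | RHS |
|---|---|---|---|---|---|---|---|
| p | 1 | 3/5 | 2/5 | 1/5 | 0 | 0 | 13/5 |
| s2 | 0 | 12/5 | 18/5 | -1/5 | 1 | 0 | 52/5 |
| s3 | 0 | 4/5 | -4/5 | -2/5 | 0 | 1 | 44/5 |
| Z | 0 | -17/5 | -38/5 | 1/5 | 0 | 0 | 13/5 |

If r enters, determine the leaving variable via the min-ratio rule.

s2

Column r entries and ratios — p: (13/5)/(2/5) = 13/2; s2: (52/5)/(18/5) = 26/9; s3: -4/5 ≤ 0, skip.
Smallest ratio is 26/9 in the row of s2, so s2 leaves.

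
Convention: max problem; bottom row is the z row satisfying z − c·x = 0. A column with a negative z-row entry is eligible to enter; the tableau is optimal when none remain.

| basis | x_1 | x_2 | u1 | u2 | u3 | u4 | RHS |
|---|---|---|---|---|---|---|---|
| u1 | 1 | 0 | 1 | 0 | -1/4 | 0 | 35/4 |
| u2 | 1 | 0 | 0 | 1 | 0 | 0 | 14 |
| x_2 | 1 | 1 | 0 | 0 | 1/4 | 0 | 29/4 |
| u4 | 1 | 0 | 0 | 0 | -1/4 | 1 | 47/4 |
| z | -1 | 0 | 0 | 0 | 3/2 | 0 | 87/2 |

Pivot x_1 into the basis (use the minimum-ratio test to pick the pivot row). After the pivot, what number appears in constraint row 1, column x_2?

-1

Ratio test on column x_1 — row 1: (35/4)/1 = 35/4; row 2: 14/1 = 14; row 3: (29/4)/1 = 29/4; row 4: (47/4)/1 = 47/4. Minimum is 29/4 at row 3 (x_2 leaves); pivot element 1.
Divide row 3 by 1; eliminate column x_1 from the other rows.
Row 1 update in column x_2: 0 − 1·1 = -1.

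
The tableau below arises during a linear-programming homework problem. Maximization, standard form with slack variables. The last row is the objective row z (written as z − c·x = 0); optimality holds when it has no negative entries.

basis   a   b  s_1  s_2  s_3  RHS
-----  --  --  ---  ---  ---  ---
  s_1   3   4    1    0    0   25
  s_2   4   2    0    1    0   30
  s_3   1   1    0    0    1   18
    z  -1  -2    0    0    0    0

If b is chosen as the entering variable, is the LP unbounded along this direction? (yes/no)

Column b has positive entries in row(s) 1, 2, 3, so the ratio test bounds it — not unbounded.

no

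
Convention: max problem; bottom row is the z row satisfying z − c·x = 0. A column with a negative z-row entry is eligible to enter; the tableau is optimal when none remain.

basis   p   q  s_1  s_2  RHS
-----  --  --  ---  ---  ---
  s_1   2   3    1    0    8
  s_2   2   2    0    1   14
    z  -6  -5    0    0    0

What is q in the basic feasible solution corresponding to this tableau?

q is not in the basis, so in the current basic feasible solution q = 0.

0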